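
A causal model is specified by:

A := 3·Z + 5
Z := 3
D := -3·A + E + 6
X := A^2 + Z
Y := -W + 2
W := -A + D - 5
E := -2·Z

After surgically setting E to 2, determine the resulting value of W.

-53

Under do(E=2), the mechanism E := -2·Z is discarded; E is fixed at 2.
A = 3·Z + 5  [with Z=3]  = 14
D = -3·A + E + 6  [with A=14, E=2]  = -34
W = -A + D - 5  [with A=14, D=-34]  = -53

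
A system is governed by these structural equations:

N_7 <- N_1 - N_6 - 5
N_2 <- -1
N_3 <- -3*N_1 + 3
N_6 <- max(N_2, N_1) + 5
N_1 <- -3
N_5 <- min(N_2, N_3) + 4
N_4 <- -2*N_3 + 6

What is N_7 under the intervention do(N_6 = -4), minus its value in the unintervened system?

8

Intervening sets N_6 = -4 and removes its equation (N_6 <- max(N_2, N_1) + 5).
N_7 = N_1 - N_6 - 5  [with N_1=-3, N_6=-4]  = -4
Without intervention: N_6 = max(N_2, N_1) + 5  [with N_2=-1, N_1=-3]  = 4; N_7 = N_1 - N_6 - 5  [with N_1=-3, N_6=4]  = -12.
Change = -4 − (-12) = 8.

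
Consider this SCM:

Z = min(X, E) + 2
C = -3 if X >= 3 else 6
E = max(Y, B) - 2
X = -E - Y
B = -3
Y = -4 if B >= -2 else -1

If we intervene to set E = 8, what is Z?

The intervention breaks the incoming arrows to E: E = max(Y, B) - 2 no longer applies, and E = 8.
Y = -4 if B >= -2 else -1  [with B=-3]  = -1
X = -E - Y  [with E=8, Y=-1]  = -7
Z = min(X, E) + 2  [with X=-7, E=8]  = -5

-5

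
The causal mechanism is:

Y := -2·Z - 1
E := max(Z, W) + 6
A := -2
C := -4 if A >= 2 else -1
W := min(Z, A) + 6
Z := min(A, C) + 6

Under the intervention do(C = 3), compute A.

-2

Under do(C=3), the mechanism C := -4 if A >= 2 else -1 is discarded; C is fixed at 3.
A is not downstream of the intervention, so its value is determined by the original equations.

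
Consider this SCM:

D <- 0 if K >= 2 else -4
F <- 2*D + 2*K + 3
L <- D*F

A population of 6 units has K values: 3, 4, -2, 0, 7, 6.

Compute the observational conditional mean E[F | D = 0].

E[F|D=0] averages over only the 4 units with D=0 (K = 3, 4, 7, 6): F = 9, 11, 17, 15, mean 13.

13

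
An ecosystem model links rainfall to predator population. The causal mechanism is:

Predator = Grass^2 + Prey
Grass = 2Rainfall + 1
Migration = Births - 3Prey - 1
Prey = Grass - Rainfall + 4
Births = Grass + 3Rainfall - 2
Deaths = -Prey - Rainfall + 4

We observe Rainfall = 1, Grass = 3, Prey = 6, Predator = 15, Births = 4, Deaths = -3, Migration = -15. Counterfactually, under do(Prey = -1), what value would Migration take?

The intervention breaks the incoming arrows to Prey: Prey = Grass - Rainfall + 4 no longer applies, and Prey = -1.
Grass = 2Rainfall + 1  [with Rainfall=1]  = 3
Births = Grass + 3Rainfall - 2  [with Grass=3, Rainfall=1]  = 4
Migration = Births - 3Prey - 1  [with Births=4, Prey=-1]  = 6

6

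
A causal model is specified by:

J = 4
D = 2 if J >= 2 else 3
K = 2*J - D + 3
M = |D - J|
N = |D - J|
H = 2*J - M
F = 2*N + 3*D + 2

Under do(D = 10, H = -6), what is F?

Setting D = 10, H = -6 by intervention discards those variables' equations.
N = |D - J|  [with D=10, J=4]  = 6
F = 2*N + 3*D + 2  [with N=6, D=10]  = 44

44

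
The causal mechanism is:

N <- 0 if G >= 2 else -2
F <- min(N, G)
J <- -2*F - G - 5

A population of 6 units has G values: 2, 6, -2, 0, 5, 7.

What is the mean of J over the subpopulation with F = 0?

Observing F=0 restricts to units where F's equation naturally yields 0: G ∈ {2, 6, 5, 7}. In that subpopulation J = -7, -11, -10, -12, mean -10.

-10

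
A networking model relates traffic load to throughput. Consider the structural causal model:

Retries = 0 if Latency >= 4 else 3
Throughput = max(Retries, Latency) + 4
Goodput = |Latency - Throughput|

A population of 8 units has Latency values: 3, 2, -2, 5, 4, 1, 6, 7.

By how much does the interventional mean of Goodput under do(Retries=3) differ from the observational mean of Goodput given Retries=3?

The intervention sets Retries=3 in all 8 units regardless of Latency. Recomputing Goodput per unit gives 4, 5, 9, 4, 4, 6, 4, 4; average 5.
Conditioning on Retries=3 selects the 4 unit(s) with Latency ∈ {3, 2, -2, 1}. Their Goodput values: 4, 5, 9, 6. Mean = 6.
Difference = 5 − 6 = -1.

-1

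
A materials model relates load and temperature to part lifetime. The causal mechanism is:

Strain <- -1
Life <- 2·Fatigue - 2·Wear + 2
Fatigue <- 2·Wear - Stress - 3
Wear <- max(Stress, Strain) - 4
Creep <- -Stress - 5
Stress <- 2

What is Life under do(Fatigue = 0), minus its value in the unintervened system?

The intervention breaks the incoming arrows to Fatigue: Fatigue <- 2·Wear - Stress - 3 no longer applies, and Fatigue = 0.
Wear = max(Stress, Strain) - 4  [with Stress=2, Strain=-1]  = -2
Life = 2·Fatigue - 2·Wear + 2  [with Fatigue=0, Wear=-2]  = 6
Without intervention: Wear = max(Stress, Strain) - 4  [with Stress=2, Strain=-1]  = -2; Fatigue = 2·Wear - Stress - 3  [with Wear=-2, Stress=2]  = -9; Life = 2·Fatigue - 2·Wear + 2  [with Fatigue=-9, Wear=-2]  = -12.
Change = 6 − (-12) = 18.

18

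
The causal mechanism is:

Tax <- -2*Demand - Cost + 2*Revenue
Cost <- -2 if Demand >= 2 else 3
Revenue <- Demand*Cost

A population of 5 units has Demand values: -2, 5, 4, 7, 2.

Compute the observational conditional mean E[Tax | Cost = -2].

-25

Conditioning on Cost=-2 selects the 4 unit(s) with Demand ∈ {5, 4, 7, 2}. Their Tax values: -28, -22, -40, -10. Mean = -25.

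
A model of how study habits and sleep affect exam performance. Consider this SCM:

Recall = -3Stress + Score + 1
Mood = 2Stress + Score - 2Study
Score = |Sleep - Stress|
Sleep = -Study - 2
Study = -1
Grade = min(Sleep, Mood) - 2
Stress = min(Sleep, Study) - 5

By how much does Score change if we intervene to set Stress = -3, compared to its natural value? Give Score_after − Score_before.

The intervention breaks the incoming arrows to Stress: Stress = min(Sleep, Study) - 5 no longer applies, and Stress = -3.
Sleep = -Study - 2  [with Study=-1]  = -1
Score = |Sleep - Stress|  [with Sleep=-1, Stress=-3]  = 2
Without intervention: Sleep = -Study - 2  [with Study=-1]  = -1; Stress = min(Sleep, Study) - 5  [with Sleep=-1, Study=-1]  = -6; Score = |Sleep - Stress|  [with Sleep=-1, Stress=-6]  = 5.
Change = 2 − 5 = -3.

-3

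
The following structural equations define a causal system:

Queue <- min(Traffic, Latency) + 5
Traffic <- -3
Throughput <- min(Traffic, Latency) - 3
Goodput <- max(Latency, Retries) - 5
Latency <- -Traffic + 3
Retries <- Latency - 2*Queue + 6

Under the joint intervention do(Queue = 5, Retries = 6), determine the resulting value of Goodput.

1

Setting Queue = 5, Retries = 6 by intervention discards those variables' equations.
Latency = -Traffic + 3  [with Traffic=-3]  = 6
Goodput = max(Latency, Retries) - 5  [with Latency=6, Retries=6]  = 1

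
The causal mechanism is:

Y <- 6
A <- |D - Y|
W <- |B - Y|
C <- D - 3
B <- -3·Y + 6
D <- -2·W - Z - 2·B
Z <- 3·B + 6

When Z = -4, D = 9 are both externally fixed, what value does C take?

6

The joint intervention fixes Z = -4, D = 9, removing each variable's own equation.
C = D - 3  [with D=9]  = 6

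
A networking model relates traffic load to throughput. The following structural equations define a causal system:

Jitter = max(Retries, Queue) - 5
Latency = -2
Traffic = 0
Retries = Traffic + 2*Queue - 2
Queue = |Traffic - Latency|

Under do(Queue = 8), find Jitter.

9

do(Queue=8) replaces the equation Queue = |Traffic - Latency| with the constant Queue = 8.
Retries = Traffic + 2*Queue - 2  [with Traffic=0, Queue=8]  = 14
Jitter = max(Retries, Queue) - 5  [with Retries=14, Queue=8]  = 9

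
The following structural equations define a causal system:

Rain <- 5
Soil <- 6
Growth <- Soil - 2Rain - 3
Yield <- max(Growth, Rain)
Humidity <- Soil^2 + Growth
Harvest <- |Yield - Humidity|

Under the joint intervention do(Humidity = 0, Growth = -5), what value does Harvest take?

The joint intervention fixes Humidity = 0, Growth = -5, removing each variable's own equation.
Yield = max(Growth, Rain)  [with Growth=-5, Rain=5]  = 5
Harvest = |Yield - Humidity|  [with Yield=5, Humidity=0]  = 5

5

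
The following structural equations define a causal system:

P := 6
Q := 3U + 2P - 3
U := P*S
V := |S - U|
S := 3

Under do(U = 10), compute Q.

39

The intervention breaks the incoming arrows to U: U := P*S no longer applies, and U = 10.
Q = 3U + 2P - 3  [with U=10, P=6]  = 39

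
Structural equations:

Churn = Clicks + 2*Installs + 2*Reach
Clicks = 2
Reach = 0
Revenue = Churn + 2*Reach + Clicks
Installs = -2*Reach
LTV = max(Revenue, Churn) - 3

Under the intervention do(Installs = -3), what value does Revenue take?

-2

do(Installs=-3) replaces the equation Installs = -2*Reach with the constant Installs = -3.
Churn = Clicks + 2*Installs + 2*Reach  [with Clicks=2, Installs=-3, Reach=0]  = -4
Revenue = Churn + 2*Reach + Clicks  [with Churn=-4, Reach=0, Clicks=2]  = -2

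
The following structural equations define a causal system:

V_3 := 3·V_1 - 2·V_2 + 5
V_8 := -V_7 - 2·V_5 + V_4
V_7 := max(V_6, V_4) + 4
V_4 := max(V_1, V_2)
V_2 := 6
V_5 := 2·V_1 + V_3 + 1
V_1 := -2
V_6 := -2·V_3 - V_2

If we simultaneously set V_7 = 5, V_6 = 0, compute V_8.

33

Under do(V_7 = 5, V_6 = 0), each intervened variable's structural equation is replaced by its fixed value.
V_3 = 3·V_1 - 2·V_2 + 5  [with V_1=-2, V_2=6]  = -13
V_4 = max(V_1, V_2)  [with V_1=-2, V_2=6]  = 6
V_5 = 2·V_1 + V_3 + 1  [with V_1=-2, V_3=-13]  = -16
V_8 = -V_7 - 2·V_5 + V_4  [with V_7=5, V_5=-16, V_4=6]  = 33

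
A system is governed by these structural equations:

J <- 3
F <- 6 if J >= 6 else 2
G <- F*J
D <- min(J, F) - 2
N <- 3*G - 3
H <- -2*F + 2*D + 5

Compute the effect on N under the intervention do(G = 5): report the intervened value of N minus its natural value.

do(G=5) replaces the equation G <- F*J with the constant G = 5.
N = 3*G - 3  [with G=5]  = 12
Without intervention: F = 6 if J >= 6 else 2  [with J=3]  = 2; G = F*J  [with F=2, J=3]  = 6; N = 3*G - 3  [with G=6]  = 15.
Change = 12 − 15 = -3.

-3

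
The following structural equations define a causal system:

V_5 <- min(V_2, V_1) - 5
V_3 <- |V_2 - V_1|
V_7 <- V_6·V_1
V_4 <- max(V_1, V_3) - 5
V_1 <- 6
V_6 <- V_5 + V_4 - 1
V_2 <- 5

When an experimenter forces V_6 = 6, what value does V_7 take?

36

Intervening sets V_6 = 6 and removes its equation (V_6 <- V_5 + V_4 - 1).
V_7 = V_6·V_1  [with V_6=6, V_1=6]  = 36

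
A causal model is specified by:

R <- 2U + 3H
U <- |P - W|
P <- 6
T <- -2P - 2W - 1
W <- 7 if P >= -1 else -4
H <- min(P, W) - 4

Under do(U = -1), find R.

4

Under do(U=-1), the mechanism U <- |P - W| is discarded; U is fixed at -1.
W = 7 if P >= -1 else -4  [with P=6]  = 7
H = min(P, W) - 4  [with P=6, W=7]  = 2
R = 2U + 3H  [with U=-1, H=2]  = 4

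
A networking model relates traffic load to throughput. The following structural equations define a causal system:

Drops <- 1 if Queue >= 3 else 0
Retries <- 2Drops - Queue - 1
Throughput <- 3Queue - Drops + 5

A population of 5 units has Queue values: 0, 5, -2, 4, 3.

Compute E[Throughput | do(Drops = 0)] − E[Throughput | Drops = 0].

9

Under do(Drops=0), Drops's equation is replaced by Drops=0 for every unit. Per-unit Throughput: 5, 20, -1, 17, 14. Mean = 11.
Observing Drops=0 restricts to units where Drops's equation naturally yields 0: Queue ∈ {0, -2}. In that subpopulation Throughput = 5, -1, mean 2.
Difference = 11 − 2 = 9.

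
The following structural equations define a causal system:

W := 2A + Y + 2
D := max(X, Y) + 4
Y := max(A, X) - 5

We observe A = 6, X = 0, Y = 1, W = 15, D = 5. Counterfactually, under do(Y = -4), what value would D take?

do(Y=-4) replaces the equation Y := max(A, X) - 5 with the constant Y = -4.
D = max(X, Y) + 4  [with X=0, Y=-4]  = 4

4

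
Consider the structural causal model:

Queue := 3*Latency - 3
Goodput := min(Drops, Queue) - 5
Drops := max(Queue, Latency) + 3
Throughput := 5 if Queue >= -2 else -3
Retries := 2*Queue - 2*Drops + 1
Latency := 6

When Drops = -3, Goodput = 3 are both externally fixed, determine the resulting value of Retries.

Setting Drops = -3, Goodput = 3 by intervention discards those variables' equations.
Queue = 3*Latency - 3  [with Latency=6]  = 15
Retries = 2*Queue - 2*Drops + 1  [with Queue=15, Drops=-3]  = 37

37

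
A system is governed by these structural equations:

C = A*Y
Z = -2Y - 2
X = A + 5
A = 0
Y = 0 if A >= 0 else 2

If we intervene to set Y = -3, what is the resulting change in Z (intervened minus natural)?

6

The intervention breaks the incoming arrows to Y: Y = 0 if A >= 0 else 2 no longer applies, and Y = -3.
Z = -2Y - 2  [with Y=-3]  = 4
Without intervention: Y = 0 if A >= 0 else 2  [with A=0]  = 0; Z = -2Y - 2  [with Y=0]  = -2.
Change = 4 − (-2) = 6.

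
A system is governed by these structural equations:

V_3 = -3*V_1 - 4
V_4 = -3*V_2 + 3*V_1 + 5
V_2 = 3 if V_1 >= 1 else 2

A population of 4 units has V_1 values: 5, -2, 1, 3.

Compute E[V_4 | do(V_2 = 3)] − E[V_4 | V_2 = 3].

Under do(V_2=3), V_2's equation is replaced by V_2=3 for every unit. Per-unit V_4: 11, -10, -1, 5. Mean = 1.25.
Conditioning on V_2=3 selects the 3 unit(s) with V_1 ∈ {5, 1, 3}. Their V_4 values: 11, -1, 5. Mean = 5.
Difference = 1.25 − 5 = -3.75.

-3.75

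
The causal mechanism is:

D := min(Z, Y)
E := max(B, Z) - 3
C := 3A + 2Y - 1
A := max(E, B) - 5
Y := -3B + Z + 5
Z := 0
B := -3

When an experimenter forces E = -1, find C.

The intervention breaks the incoming arrows to E: E := max(B, Z) - 3 no longer applies, and E = -1.
Y = -3B + Z + 5  [with B=-3, Z=0]  = 14
A = max(E, B) - 5  [with E=-1, B=-3]  = -6
C = 3A + 2Y - 1  [with A=-6, Y=14]  = 9

9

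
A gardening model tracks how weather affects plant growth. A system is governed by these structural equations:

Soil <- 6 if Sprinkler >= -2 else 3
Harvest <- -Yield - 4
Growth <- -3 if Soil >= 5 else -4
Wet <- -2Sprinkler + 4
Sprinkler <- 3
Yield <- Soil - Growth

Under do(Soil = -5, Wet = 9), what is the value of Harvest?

-3

Under do(Soil = -5, Wet = 9), each intervened variable's structural equation is replaced by its fixed value.
Growth = -3 if Soil >= 5 else -4  [with Soil=-5]  = -4
Yield = Soil - Growth  [with Soil=-5, Growth=-4]  = -1
Harvest = -Yield - 4  [with Yield=-1]  = -3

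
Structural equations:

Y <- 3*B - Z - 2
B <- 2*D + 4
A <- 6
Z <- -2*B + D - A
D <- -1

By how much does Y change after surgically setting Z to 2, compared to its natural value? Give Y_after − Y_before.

-13

Intervening sets Z = 2 and removes its equation (Z <- -2*B + D - A).
B = 2*D + 4  [with D=-1]  = 2
Y = 3*B - Z - 2  [with B=2, Z=2]  = 2
Without intervention: B = 2*D + 4  [with D=-1]  = 2; Z = -2*B + D - A  [with B=2, D=-1, A=6]  = -11; Y = 3*B - Z - 2  [with B=2, Z=-11]  = 15.
Change = 2 − 15 = -13.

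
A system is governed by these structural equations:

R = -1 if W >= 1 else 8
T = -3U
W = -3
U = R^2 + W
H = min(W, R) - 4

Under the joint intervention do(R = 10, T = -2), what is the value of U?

The joint intervention fixes R = 10, T = -2, removing each variable's own equation.
U = R^2 + W  [with R=10, W=-3]  = 97

97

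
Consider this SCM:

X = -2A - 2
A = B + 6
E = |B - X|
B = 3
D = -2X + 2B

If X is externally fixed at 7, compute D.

The intervention breaks the incoming arrows to X: X = -2A - 2 no longer applies, and X = 7.
D = -2X + 2B  [with X=7, B=3]  = -8

-8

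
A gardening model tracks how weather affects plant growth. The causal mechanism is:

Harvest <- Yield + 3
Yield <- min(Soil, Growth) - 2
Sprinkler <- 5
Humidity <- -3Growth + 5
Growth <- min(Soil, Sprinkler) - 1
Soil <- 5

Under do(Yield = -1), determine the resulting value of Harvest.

2

The intervention breaks the incoming arrows to Yield: Yield <- min(Soil, Growth) - 2 no longer applies, and Yield = -1.
Harvest = Yield + 3  [with Yield=-1]  = 2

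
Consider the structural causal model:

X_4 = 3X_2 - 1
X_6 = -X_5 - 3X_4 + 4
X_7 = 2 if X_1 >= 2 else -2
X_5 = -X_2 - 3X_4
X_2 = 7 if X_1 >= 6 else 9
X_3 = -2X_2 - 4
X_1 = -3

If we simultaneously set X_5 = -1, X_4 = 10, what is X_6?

Setting X_5 = -1, X_4 = 10 by intervention discards those variables' equations.
X_6 = -X_5 - 3X_4 + 4  [with X_5=-1, X_4=10]  = -25

-25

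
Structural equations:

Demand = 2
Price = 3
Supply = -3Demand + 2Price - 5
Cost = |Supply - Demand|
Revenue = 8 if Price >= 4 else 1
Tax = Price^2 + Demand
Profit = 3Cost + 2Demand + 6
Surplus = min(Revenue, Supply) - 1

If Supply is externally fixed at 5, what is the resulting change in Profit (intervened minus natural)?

-12

The intervention breaks the incoming arrows to Supply: Supply = -3Demand + 2Price - 5 no longer applies, and Supply = 5.
Cost = |Supply - Demand|  [with Supply=5, Demand=2]  = 3
Profit = 3Cost + 2Demand + 6  [with Cost=3, Demand=2]  = 19
Without intervention: Supply = -3Demand + 2Price - 5  [with Demand=2, Price=3]  = -5; Cost = |Supply - Demand|  [with Supply=-5, Demand=2]  = 7; Profit = 3Cost + 2Demand + 6  [with Cost=7, Demand=2]  = 31.
Change = 19 − 31 = -12.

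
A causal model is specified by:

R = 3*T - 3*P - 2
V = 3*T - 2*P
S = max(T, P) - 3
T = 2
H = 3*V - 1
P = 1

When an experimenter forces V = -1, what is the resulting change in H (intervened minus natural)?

-15

The intervention breaks the incoming arrows to V: V = 3*T - 2*P no longer applies, and V = -1.
H = 3*V - 1  [with V=-1]  = -4
Without intervention: V = 3*T - 2*P  [with T=2, P=1]  = 4; H = 3*V - 1  [with V=4]  = 11.
Change = -4 − 11 = -15.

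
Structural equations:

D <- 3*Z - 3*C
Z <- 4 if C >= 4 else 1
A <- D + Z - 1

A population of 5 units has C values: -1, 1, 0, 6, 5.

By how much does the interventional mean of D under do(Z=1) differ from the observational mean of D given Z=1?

Under do(Z=1), Z's equation is replaced by Z=1 for every unit. Per-unit D: 6, 0, 3, -15, -12. Mean = -3.6.
Observing Z=1 restricts to units where Z's equation naturally yields 1: C ∈ {-1, 1, 0}. In that subpopulation D = 6, 0, 3, mean 3.
Difference = -3.6 − 3 = -6.6.

-6.6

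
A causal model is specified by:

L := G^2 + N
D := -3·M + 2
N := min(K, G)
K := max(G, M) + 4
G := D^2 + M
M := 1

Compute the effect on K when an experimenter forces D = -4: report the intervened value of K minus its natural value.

15

Under do(D=-4), the mechanism D := -3·M + 2 is discarded; D is fixed at -4.
G = D^2 + M  [with D=-4, M=1]  = 17
K = max(G, M) + 4  [with G=17, M=1]  = 21
Without intervention: D = -3·M + 2  [with M=1]  = -1; G = D^2 + M  [with D=-1, M=1]  = 2; K = max(G, M) + 4  [with G=2, M=1]  = 6.
Change = 21 − 6 = 15.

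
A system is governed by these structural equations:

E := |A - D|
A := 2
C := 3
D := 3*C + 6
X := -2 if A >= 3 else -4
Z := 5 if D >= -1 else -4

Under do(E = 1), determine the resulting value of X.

do(E=1) replaces the equation E := |A - D| with the constant E = 1.
X is not downstream of the intervention, so its value is determined by the original equations.
X = -2 if A >= 3 else -4  [with A=2]  = -4

-4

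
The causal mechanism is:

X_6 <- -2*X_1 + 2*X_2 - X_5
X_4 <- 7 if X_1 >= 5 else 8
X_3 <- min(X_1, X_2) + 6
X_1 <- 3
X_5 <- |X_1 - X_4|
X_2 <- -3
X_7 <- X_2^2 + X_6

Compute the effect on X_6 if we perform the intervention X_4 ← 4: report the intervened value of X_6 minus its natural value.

4

Under do(X_4=4), the mechanism X_4 <- 7 if X_1 >= 5 else 8 is discarded; X_4 is fixed at 4.
X_5 = |X_1 - X_4|  [with X_1=3, X_4=4]  = 1
X_6 = -2*X_1 + 2*X_2 - X_5  [with X_1=3, X_2=-3, X_5=1]  = -13
Without intervention: X_4 = 7 if X_1 >= 5 else 8  [with X_1=3]  = 8; X_5 = |X_1 - X_4|  [with X_1=3, X_4=8]  = 5; X_6 = -2*X_1 + 2*X_2 - X_5  [with X_1=3, X_2=-3, X_5=5]  = -17.
Change = -13 − (-17) = 4.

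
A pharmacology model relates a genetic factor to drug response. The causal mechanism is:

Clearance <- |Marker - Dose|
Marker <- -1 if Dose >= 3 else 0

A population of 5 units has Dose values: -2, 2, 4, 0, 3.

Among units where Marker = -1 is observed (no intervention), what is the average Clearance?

Observing Marker=-1 restricts to units where Marker's equation naturally yields -1: Dose ∈ {4, 3}. In that subpopulation Clearance = 5, 4, mean 4.5.

4.5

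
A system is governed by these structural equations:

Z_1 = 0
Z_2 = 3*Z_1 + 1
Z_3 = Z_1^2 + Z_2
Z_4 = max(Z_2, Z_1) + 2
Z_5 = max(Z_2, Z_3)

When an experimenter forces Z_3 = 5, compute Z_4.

3

The intervention breaks the incoming arrows to Z_3: Z_3 = Z_1^2 + Z_2 no longer applies, and Z_3 = 5.
Z_4 is not downstream of the intervention, so its value is determined by the original equations.
Z_2 = 3*Z_1 + 1  [with Z_1=0]  = 1
Z_4 = max(Z_2, Z_1) + 2  [with Z_2=1, Z_1=0]  = 3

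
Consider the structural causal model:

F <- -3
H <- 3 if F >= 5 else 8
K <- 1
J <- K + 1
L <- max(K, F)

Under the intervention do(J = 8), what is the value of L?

do(J=8) replaces the equation J <- K + 1 with the constant J = 8.
L is not downstream of the intervention, so its value is determined by the original equations.
L = max(K, F)  [with K=1, F=-3]  = 1

1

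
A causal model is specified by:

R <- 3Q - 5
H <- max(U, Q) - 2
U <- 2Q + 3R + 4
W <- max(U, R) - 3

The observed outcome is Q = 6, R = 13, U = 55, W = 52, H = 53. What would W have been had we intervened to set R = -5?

-2

Under do(R=-5), the mechanism R <- 3Q - 5 is discarded; R is fixed at -5.
U = 2Q + 3R + 4  [with Q=6, R=-5]  = 1
W = max(U, R) - 3  [with U=1, R=-5]  = -2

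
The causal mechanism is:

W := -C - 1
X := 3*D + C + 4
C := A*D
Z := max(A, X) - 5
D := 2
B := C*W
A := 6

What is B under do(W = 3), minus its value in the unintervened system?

192

The intervention breaks the incoming arrows to W: W := -C - 1 no longer applies, and W = 3.
C = A*D  [with A=6, D=2]  = 12
B = C*W  [with C=12, W=3]  = 36
Without intervention: C = A*D  [with A=6, D=2]  = 12; W = -C - 1  [with C=12]  = -13; B = C*W  [with C=12, W=-13]  = -156.
Change = 36 − (-156) = 192.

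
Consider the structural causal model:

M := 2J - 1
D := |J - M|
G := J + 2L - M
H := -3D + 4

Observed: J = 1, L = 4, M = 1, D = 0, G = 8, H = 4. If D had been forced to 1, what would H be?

Under do(D=1), the mechanism D := |J - M| is discarded; D is fixed at 1.
H = -3D + 4  [with D=1]  = 1

1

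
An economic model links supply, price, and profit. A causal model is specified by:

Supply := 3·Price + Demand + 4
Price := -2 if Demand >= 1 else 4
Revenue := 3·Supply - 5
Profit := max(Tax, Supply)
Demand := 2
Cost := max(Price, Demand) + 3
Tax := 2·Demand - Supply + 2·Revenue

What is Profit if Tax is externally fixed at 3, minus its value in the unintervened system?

3

Intervening sets Tax = 3 and removes its equation (Tax := 2·Demand - Supply + 2·Revenue).
Price = -2 if Demand >= 1 else 4  [with Demand=2]  = -2
Supply = 3·Price + Demand + 4  [with Price=-2, Demand=2]  = 0
Profit = max(Tax, Supply)  [with Tax=3, Supply=0]  = 3
Without intervention: Price = -2 if Demand >= 1 else 4  [with Demand=2]  = -2; Supply = 3·Price + Demand + 4  [with Price=-2, Demand=2]  = 0; Revenue = 3·Supply - 5  [with Supply=0]  = -5; Tax = 2·Demand - Supply + 2·Revenue  [with Demand=2, Supply=0, Revenue=-5]  = -6; Profit = max(Tax, Supply)  [with Tax=-6, Supply=0]  = 0.
Change = 3 − 0 = 3.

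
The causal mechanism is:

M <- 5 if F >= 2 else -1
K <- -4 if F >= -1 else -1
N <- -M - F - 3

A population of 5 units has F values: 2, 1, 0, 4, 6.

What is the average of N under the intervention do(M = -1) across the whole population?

do(M=-1) breaks M's dependence on F. With M=-1 fixed, N across the units is -4, -3, -2, -6, -8, mean -4.6.

-4.6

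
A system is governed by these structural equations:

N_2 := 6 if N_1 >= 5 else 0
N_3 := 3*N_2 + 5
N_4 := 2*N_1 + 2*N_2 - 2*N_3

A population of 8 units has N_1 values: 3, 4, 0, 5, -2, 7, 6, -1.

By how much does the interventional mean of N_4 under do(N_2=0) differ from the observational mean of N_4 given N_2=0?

3.9

Under do(N_2=0), N_2's equation is replaced by N_2=0 for every unit. Per-unit N_4: -4, -2, -10, 0, -14, 4, 2, -12. Mean = -4.5.
Observing N_2=0 restricts to units where N_2's equation naturally yields 0: N_1 ∈ {3, 4, 0, -2, -1}. In that subpopulation N_4 = -4, -2, -10, -14, -12, mean -8.4.
Difference = -4.5 − (-8.4) = 3.9.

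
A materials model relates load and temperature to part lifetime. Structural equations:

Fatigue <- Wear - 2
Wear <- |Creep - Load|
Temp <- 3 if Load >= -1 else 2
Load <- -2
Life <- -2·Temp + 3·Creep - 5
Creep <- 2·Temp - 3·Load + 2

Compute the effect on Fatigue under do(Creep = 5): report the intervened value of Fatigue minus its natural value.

-7

do(Creep=5) replaces the equation Creep <- 2·Temp - 3·Load + 2 with the constant Creep = 5.
Wear = |Creep - Load|  [with Creep=5, Load=-2]  = 7
Fatigue = Wear - 2  [with Wear=7]  = 5
Without intervention: Temp = 3 if Load >= -1 else 2  [with Load=-2]  = 2; Creep = 2·Temp - 3·Load + 2  [with Temp=2, Load=-2]  = 12; Wear = |Creep - Load|  [with Creep=12, Load=-2]  = 14; Fatigue = Wear - 2  [with Wear=14]  = 12.
Change = 5 − 12 = -7.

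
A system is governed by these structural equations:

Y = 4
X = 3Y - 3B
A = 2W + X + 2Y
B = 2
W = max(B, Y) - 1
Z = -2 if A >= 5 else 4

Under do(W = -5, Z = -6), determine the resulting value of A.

Setting W = -5, Z = -6 by intervention discards those variables' equations.
X = 3Y - 3B  [with Y=4, B=2]  = 6
A = 2W + X + 2Y  [with W=-5, X=6, Y=4]  = 4

4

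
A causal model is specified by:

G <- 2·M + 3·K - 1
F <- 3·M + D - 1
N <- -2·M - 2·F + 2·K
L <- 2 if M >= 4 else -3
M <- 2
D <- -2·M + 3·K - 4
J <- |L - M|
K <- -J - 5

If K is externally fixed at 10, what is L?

-3

The intervention breaks the incoming arrows to K: K <- -J - 5 no longer applies, and K = 10.
Since L is not a descendant of the intervened variable, it is unaffected.
L = 2 if M >= 4 else -3  [with M=2]  = -3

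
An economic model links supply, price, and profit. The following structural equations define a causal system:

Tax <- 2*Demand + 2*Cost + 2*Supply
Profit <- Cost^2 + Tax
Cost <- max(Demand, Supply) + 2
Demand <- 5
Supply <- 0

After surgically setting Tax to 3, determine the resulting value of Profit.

Intervening sets Tax = 3 and removes its equation (Tax <- 2*Demand + 2*Cost + 2*Supply).
Cost = max(Demand, Supply) + 2  [with Demand=5, Supply=0]  = 7
Profit = Cost^2 + Tax  [with Cost=7, Tax=3]  = 52

52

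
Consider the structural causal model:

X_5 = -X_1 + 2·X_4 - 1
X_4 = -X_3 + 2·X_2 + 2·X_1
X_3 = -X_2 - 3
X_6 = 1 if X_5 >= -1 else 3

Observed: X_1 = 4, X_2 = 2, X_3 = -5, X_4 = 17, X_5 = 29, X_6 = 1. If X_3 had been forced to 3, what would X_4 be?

The intervention breaks the incoming arrows to X_3: X_3 = -X_2 - 3 no longer applies, and X_3 = 3.
X_4 = -X_3 + 2·X_2 + 2·X_1  [with X_3=3, X_2=2, X_1=4]  = 9

9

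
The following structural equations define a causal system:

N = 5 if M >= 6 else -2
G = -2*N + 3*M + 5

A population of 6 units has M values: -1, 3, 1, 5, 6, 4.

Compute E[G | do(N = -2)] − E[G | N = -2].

1.8

Under do(N=-2), N's equation is replaced by N=-2 for every unit. Per-unit G: 6, 18, 12, 24, 27, 21. Mean = 18.
Conditioning on N=-2 selects the 5 unit(s) with M ∈ {-1, 3, 1, 5, 4}. Their G values: 6, 18, 12, 24, 21. Mean = 16.2.
Difference = 18 − 16.2 = 1.8.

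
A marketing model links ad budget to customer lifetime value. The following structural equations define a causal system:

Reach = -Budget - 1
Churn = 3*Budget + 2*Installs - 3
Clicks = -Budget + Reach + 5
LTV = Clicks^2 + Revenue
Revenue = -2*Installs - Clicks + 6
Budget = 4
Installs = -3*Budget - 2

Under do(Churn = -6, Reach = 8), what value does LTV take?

106

Setting Churn = -6, Reach = 8 by intervention discards those variables' equations.
Clicks = -Budget + Reach + 5  [with Budget=4, Reach=8]  = 9
Installs = -3*Budget - 2  [with Budget=4]  = -14
Revenue = -2*Installs - Clicks + 6  [with Installs=-14, Clicks=9]  = 25
LTV = Clicks^2 + Revenue  [with Clicks=9, Revenue=25]  = 106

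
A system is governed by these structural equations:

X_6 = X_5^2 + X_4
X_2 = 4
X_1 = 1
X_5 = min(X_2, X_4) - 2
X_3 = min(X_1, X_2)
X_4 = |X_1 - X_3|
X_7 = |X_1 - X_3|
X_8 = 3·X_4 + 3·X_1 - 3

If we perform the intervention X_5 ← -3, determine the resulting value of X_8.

do(X_5=-3) replaces the equation X_5 = min(X_2, X_4) - 2 with the constant X_5 = -3.
X_8 is not downstream of the intervention, so its value is determined by the original equations.
X_3 = min(X_1, X_2)  [with X_1=1, X_2=4]  = 1
X_4 = |X_1 - X_3|  [with X_1=1, X_3=1]  = 0
X_8 = 3·X_4 + 3·X_1 - 3  [with X_4=0, X_1=1]  = 0

0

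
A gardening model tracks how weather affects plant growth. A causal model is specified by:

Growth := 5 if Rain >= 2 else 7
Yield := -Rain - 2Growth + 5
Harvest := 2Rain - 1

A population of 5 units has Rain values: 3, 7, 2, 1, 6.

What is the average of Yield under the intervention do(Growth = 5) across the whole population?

Under do(Growth=5), Growth's equation is replaced by Growth=5 for every unit. Per-unit Yield: -8, -12, -7, -6, -11. Mean = -8.8.

-8.8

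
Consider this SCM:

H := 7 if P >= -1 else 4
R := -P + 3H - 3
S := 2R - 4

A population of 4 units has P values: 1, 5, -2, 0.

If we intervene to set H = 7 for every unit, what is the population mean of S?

Every unit gets H=7 under the intervention. S values become 30, 22, 36, 32; E[S|do(H=7)] = 30.

30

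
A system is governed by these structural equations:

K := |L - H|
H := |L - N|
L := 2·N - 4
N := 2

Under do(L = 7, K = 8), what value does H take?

5

The joint intervention fixes L = 7, K = 8, removing each variable's own equation.
H = |L - N|  [with L=7, N=2]  = 5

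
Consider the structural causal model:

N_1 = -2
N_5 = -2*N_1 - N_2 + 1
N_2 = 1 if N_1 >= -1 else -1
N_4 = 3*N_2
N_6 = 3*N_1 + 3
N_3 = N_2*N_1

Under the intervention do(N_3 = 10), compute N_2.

Under do(N_3=10), the mechanism N_3 = N_2*N_1 is discarded; N_3 is fixed at 10.
Since N_2 is not a descendant of the intervened variable, it is unaffected.
N_2 = 1 if N_1 >= -1 else -1  [with N_1=-2]  = -1

-1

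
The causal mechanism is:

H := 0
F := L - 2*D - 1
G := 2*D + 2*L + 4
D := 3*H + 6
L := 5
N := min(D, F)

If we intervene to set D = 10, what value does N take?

The intervention breaks the incoming arrows to D: D := 3*H + 6 no longer applies, and D = 10.
F = L - 2*D - 1  [with L=5, D=10]  = -16
N = min(D, F)  [with D=10, F=-16]  = -16

-16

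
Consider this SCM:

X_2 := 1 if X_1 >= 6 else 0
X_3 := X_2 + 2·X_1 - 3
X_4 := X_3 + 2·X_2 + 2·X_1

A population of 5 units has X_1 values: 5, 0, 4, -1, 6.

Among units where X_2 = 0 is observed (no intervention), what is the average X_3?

1

Observing X_2=0 restricts to units where X_2's equation naturally yields 0: X_1 ∈ {5, 0, 4, -1}. In that subpopulation X_3 = 7, -3, 5, -5, mean 1.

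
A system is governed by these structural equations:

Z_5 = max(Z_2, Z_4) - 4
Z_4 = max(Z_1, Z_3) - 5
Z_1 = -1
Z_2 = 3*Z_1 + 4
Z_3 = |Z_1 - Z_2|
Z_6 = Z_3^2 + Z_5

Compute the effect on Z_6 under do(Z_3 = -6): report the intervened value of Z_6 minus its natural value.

32

The intervention breaks the incoming arrows to Z_3: Z_3 = |Z_1 - Z_2| no longer applies, and Z_3 = -6.
Z_2 = 3*Z_1 + 4  [with Z_1=-1]  = 1
Z_4 = max(Z_1, Z_3) - 5  [with Z_1=-1, Z_3=-6]  = -6
Z_5 = max(Z_2, Z_4) - 4  [with Z_2=1, Z_4=-6]  = -3
Z_6 = Z_3^2 + Z_5  [with Z_3=-6, Z_5=-3]  = 33
Without intervention: Z_2 = 3*Z_1 + 4  [with Z_1=-1]  = 1; Z_3 = |Z_1 - Z_2|  [with Z_1=-1, Z_2=1]  = 2; Z_4 = max(Z_1, Z_3) - 5  [with Z_1=-1, Z_3=2]  = -3; Z_5 = max(Z_2, Z_4) - 4  [with Z_2=1, Z_4=-3]  = -3; Z_6 = Z_3^2 + Z_5  [with Z_3=2, Z_5=-3]  = 1.
Change = 33 − 1 = 32.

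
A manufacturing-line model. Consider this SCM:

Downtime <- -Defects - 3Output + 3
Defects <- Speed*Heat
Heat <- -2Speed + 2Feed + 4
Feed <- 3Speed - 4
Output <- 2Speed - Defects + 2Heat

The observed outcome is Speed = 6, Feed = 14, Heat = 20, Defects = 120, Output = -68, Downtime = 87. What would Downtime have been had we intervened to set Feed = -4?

Under do(Feed=-4), the mechanism Feed <- 3Speed - 4 is discarded; Feed is fixed at -4.
Heat = -2Speed + 2Feed + 4  [with Speed=6, Feed=-4]  = -16
Defects = Speed*Heat  [with Speed=6, Heat=-16]  = -96
Output = 2Speed - Defects + 2Heat  [with Speed=6, Defects=-96, Heat=-16]  = 76
Downtime = -Defects - 3Output + 3  [with Defects=-96, Output=76]  = -129

-129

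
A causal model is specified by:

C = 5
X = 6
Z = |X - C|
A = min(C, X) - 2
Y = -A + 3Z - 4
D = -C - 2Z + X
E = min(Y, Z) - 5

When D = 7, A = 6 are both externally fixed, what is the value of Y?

Setting D = 7, A = 6 by intervention discards those variables' equations.
Z = |X - C|  [with X=6, C=5]  = 1
Y = -A + 3Z - 4  [with A=6, Z=1]  = -7

-7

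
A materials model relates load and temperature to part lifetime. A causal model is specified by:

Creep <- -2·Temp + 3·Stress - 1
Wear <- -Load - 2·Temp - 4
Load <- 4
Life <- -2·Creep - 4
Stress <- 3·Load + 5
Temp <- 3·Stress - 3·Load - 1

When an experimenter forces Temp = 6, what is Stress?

Under do(Temp=6), the mechanism Temp <- 3·Stress - 3·Load - 1 is discarded; Temp is fixed at 6.
Since Stress is not a descendant of the intervened variable, it is unaffected.
Stress = 3·Load + 5  [with Load=4]  = 17

17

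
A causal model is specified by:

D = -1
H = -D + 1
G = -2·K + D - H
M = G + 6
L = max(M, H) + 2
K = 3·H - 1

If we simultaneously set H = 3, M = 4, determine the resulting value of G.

-20

The joint intervention fixes H = 3, M = 4, removing each variable's own equation.
K = 3·H - 1  [with H=3]  = 8
G = -2·K + D - H  [with K=8, D=-1, H=3]  = -20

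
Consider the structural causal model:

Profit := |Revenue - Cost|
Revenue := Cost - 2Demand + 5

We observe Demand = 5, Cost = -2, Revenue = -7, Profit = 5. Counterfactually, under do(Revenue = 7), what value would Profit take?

9

The intervention breaks the incoming arrows to Revenue: Revenue := Cost - 2Demand + 5 no longer applies, and Revenue = 7.
Profit = |Revenue - Cost|  [with Revenue=7, Cost=-2]  = 9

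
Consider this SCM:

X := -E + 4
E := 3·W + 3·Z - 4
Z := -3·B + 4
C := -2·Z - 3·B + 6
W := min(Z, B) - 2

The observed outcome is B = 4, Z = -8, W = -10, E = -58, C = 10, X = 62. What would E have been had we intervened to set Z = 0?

Under do(Z=0), the mechanism Z := -3·B + 4 is discarded; Z is fixed at 0.
W = min(Z, B) - 2  [with Z=0, B=4]  = -2
E = 3·W + 3·Z - 4  [with W=-2, Z=0]  = -10

-10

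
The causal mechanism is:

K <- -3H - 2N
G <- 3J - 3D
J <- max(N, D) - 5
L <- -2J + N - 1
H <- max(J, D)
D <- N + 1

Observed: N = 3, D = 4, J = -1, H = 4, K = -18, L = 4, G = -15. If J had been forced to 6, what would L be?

The intervention breaks the incoming arrows to J: J <- max(N, D) - 5 no longer applies, and J = 6.
L = -2J + N - 1  [with J=6, N=3]  = -10

-10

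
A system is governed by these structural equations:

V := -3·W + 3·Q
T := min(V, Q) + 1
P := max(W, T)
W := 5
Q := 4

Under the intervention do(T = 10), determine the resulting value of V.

-3

Under do(T=10), the mechanism T := min(V, Q) + 1 is discarded; T is fixed at 10.
Since V is not a descendant of the intervened variable, it is unaffected.
V = -3·W + 3·Q  [with W=5, Q=4]  = -3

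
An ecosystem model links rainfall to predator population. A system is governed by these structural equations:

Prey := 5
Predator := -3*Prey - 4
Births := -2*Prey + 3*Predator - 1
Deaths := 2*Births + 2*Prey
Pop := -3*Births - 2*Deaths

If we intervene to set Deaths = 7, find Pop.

Intervening sets Deaths = 7 and removes its equation (Deaths := 2*Births + 2*Prey).
Predator = -3*Prey - 4  [with Prey=5]  = -19
Births = -2*Prey + 3*Predator - 1  [with Prey=5, Predator=-19]  = -68
Pop = -3*Births - 2*Deaths  [with Births=-68, Deaths=7]  = 190

190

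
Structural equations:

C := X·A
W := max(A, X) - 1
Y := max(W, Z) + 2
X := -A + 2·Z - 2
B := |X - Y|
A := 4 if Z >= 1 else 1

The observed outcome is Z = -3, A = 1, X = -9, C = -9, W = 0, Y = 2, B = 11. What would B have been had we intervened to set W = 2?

13

Under do(W=2), the mechanism W := max(A, X) - 1 is discarded; W is fixed at 2.
A = 4 if Z >= 1 else 1  [with Z=-3]  = 1
X = -A + 2·Z - 2  [with A=1, Z=-3]  = -9
Y = max(W, Z) + 2  [with W=2, Z=-3]  = 4
B = |X - Y|  [with X=-9, Y=4]  = 13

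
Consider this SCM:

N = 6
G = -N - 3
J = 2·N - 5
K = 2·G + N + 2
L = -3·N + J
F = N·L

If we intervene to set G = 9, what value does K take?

Under do(G=9), the mechanism G = -N - 3 is discarded; G is fixed at 9.
K = 2·G + N + 2  [with G=9, N=6]  = 26

26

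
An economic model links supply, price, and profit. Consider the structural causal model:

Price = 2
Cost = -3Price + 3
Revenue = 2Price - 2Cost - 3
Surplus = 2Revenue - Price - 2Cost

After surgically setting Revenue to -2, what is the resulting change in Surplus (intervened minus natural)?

The intervention breaks the incoming arrows to Revenue: Revenue = 2Price - 2Cost - 3 no longer applies, and Revenue = -2.
Cost = -3Price + 3  [with Price=2]  = -3
Surplus = 2Revenue - Price - 2Cost  [with Revenue=-2, Price=2, Cost=-3]  = 0
Without intervention: Cost = -3Price + 3  [with Price=2]  = -3; Revenue = 2Price - 2Cost - 3  [with Price=2, Cost=-3]  = 7; Surplus = 2Revenue - Price - 2Cost  [with Revenue=7, Price=2, Cost=-3]  = 18.
Change = 0 − 18 = -18.

-18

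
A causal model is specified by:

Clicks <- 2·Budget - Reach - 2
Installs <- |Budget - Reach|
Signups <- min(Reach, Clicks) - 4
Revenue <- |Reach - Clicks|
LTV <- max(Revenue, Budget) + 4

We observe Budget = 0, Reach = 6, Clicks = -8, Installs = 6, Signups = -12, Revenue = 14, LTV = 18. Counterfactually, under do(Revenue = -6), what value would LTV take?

4

Intervening sets Revenue = -6 and removes its equation (Revenue <- |Reach - Clicks|).
LTV = max(Revenue, Budget) + 4  [with Revenue=-6, Budget=0]  = 4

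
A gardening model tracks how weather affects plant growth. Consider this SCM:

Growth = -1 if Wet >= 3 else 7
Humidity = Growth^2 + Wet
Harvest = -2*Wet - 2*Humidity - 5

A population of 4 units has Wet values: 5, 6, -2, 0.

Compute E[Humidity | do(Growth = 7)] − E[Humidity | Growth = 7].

3.25

do(Growth=7) breaks Growth's dependence on Wet. With Growth=7 fixed, Humidity across the units is 54, 55, 47, 49, mean 51.25.
Conditioning on Growth=7 selects the 2 unit(s) with Wet ∈ {-2, 0}. Their Humidity values: 47, 49. Mean = 48.
Difference = 51.25 − 48 = 3.25.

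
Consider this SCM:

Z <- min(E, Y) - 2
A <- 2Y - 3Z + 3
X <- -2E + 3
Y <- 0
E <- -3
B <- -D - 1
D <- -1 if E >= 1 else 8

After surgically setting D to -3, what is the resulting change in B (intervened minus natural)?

11

The intervention breaks the incoming arrows to D: D <- -1 if E >= 1 else 8 no longer applies, and D = -3.
B = -D - 1  [with D=-3]  = 2
Without intervention: D = -1 if E >= 1 else 8  [with E=-3]  = 8; B = -D - 1  [with D=8]  = -9.
Change = 2 − (-9) = 11.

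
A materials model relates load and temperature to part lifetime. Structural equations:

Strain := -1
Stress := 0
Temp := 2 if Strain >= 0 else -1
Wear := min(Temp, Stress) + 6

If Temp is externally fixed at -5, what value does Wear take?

The intervention breaks the incoming arrows to Temp: Temp := 2 if Strain >= 0 else -1 no longer applies, and Temp = -5.
Wear = min(Temp, Stress) + 6  [with Temp=-5, Stress=0]  = 1

1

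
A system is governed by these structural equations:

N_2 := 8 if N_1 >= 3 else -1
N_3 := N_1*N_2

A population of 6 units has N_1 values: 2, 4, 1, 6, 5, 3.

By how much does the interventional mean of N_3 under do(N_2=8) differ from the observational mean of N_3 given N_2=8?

Under do(N_2=8), N_2's equation is replaced by N_2=8 for every unit. Per-unit N_3: 16, 32, 8, 48, 40, 24. Mean = 28.
E[N_3|N_2=8] averages over only the 4 units with N_2=8 (N_1 = 4, 6, 5, 3): N_3 = 32, 48, 40, 24, mean 36.
Difference = 28 − 36 = -8.

-8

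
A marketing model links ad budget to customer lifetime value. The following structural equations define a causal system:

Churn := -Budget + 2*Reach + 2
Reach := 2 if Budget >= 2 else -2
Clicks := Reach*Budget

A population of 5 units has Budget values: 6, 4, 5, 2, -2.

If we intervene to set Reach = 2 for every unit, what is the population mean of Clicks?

do(Reach=2) breaks Reach's dependence on Budget. With Reach=2 fixed, Clicks across the units is 12, 8, 10, 4, -4, mean 6.

6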